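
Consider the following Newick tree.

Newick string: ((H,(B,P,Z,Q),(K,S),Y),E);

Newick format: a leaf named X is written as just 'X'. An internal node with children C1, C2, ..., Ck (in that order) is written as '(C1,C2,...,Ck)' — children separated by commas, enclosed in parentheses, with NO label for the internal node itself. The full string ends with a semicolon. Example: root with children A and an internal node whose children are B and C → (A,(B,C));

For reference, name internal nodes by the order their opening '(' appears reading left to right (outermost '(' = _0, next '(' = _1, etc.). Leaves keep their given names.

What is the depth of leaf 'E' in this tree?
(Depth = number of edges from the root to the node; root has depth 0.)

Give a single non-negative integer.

Newick: ((H,(B,P,Z,Q),(K,S),Y),E);
Naming internals by '(' encounter order: outermost '(' = _0, next = _1, ...
Query node: E
Path from root: _0 -> E
Depth of E: 1 (number of edges from root)

Answer: 1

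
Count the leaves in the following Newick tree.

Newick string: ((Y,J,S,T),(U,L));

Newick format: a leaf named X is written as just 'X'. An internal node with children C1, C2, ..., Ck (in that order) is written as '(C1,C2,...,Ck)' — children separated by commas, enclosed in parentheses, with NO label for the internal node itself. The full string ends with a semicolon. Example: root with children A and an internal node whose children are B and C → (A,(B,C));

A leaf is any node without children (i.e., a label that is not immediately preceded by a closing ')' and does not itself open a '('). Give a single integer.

Newick: ((Y,J,S,T),(U,L));
Scan left-to-right; a leaf is any maximal label run not followed by '(':
  pos 2: leaf 'Y' → count = 1
  pos 4: leaf 'J' → count = 2
  pos 6: leaf 'S' → count = 3
  pos 8: leaf 'T' → count = 4
  pos 12: leaf 'U' → count = 5
  pos 14: leaf 'L' → count = 6
Total leaves: 6

Answer: 6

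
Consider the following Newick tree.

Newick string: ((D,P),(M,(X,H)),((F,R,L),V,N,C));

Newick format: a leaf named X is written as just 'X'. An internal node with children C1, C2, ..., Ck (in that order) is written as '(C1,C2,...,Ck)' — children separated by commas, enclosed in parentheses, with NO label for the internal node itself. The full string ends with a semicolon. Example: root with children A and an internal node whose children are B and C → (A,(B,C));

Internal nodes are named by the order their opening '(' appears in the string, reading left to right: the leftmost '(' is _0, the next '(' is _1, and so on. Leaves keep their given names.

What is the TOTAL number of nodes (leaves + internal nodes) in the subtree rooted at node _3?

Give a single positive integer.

Answer: 3

Derivation:
Newick: ((D,P),(M,(X,H)),((F,R,L),V,N,C));
Locate _3: it is the '(' at position 10 (the 4th '(' reading left to right).
Query: subtree rooted at _3
_3: subtree_size = 1 + 2
  X: subtree_size = 1 + 0
  H: subtree_size = 1 + 0
Total subtree size of _3: 3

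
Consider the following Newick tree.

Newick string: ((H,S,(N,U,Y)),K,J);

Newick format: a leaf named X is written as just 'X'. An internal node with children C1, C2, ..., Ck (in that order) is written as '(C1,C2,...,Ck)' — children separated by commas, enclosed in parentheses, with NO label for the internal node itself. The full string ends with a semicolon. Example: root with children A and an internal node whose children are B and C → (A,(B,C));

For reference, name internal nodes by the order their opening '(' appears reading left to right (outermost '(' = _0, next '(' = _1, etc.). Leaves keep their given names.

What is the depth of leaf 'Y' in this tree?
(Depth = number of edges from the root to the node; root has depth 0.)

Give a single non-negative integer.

Newick: ((H,S,(N,U,Y)),K,J);
Naming internals by '(' encounter order: outermost '(' = _0, next = _1, ...
Query node: Y
Path from root: _0 -> _1 -> _2 -> Y
Depth of Y: 3 (number of edges from root)

Answer: 3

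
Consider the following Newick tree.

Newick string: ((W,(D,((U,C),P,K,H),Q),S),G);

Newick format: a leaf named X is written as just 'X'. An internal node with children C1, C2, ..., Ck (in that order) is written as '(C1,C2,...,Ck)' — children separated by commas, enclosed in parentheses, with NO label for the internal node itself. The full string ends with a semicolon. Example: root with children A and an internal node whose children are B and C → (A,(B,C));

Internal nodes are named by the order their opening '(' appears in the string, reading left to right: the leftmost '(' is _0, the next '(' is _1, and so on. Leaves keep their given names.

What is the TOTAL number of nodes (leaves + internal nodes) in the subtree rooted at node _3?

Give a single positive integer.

Answer: 7

Derivation:
Newick: ((W,(D,((U,C),P,K,H),Q),S),G);
Locate _3: it is the '(' at position 7 (the 4th '(' reading left to right).
Query: subtree rooted at _3
_3: subtree_size = 1 + 6
  _4: subtree_size = 1 + 2
    U: subtree_size = 1 + 0
    C: subtree_size = 1 + 0
  P: subtree_size = 1 + 0
  K: subtree_size = 1 + 0
  H: subtree_size = 1 + 0
Total subtree size of _3: 7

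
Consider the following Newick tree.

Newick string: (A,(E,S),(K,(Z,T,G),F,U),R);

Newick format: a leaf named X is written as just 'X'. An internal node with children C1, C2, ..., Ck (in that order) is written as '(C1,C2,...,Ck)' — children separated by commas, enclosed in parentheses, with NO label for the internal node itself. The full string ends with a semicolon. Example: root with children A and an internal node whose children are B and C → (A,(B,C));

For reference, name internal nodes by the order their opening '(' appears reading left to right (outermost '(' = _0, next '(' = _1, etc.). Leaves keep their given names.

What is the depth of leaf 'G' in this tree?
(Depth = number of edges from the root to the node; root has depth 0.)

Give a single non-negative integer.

Newick: (A,(E,S),(K,(Z,T,G),F,U),R);
Naming internals by '(' encounter order: outermost '(' = _0, next = _1, ...
Query node: G
Path from root: _0 -> _2 -> _3 -> G
Depth of G: 3 (number of edges from root)

Answer: 3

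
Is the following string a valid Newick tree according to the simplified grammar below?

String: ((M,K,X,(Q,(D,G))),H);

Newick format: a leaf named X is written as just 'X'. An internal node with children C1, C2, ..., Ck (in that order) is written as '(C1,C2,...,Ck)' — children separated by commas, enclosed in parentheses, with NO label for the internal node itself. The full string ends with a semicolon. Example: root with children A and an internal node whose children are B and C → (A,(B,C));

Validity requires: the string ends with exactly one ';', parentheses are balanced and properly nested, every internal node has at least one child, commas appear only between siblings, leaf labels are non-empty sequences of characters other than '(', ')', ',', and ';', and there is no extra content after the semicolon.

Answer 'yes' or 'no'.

Answer: yes

Derivation:
Input: ((M,K,X,(Q,(D,G))),H);
Paren balance: 4 '(' vs 4 ')' OK
Ends with single ';': True
Full parse: OK
Valid: True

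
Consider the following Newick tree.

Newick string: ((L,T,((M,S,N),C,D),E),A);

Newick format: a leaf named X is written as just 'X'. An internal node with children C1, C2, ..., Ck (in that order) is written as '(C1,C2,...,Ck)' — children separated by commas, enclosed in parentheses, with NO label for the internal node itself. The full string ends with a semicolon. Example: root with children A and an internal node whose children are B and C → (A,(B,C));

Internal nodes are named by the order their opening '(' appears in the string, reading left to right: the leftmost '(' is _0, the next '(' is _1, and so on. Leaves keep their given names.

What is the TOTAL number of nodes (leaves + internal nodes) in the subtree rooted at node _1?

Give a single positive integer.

Newick: ((L,T,((M,S,N),C,D),E),A);
Locate _1: it is the '(' at position 1 (the 2nd '(' reading left to right).
Query: subtree rooted at _1
_1: subtree_size = 1 + 10
  L: subtree_size = 1 + 0
  T: subtree_size = 1 + 0
  _2: subtree_size = 1 + 6
    _3: subtree_size = 1 + 3
      M: subtree_size = 1 + 0
      S: subtree_size = 1 + 0
      N: subtree_size = 1 + 0
    C: subtree_size = 1 + 0
    D: subtree_size = 1 + 0
  E: subtree_size = 1 + 0
Total subtree size of _1: 11

Answer: 11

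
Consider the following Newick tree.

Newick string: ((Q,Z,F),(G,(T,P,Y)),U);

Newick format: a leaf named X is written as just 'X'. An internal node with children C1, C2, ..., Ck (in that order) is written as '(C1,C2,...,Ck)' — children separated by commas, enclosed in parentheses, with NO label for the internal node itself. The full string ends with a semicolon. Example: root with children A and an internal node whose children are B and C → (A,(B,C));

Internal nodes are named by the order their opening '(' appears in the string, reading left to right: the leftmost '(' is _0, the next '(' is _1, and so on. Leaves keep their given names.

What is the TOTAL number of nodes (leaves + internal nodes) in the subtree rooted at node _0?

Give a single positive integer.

Answer: 12

Derivation:
Newick: ((Q,Z,F),(G,(T,P,Y)),U);
Locate _0: it is the '(' at position 0 (the 1st '(' reading left to right).
Query: subtree rooted at _0
_0: subtree_size = 1 + 11
  _1: subtree_size = 1 + 3
    Q: subtree_size = 1 + 0
    Z: subtree_size = 1 + 0
    F: subtree_size = 1 + 0
  _2: subtree_size = 1 + 5
    G: subtree_size = 1 + 0
    _3: subtree_size = 1 + 3
      T: subtree_size = 1 + 0
      P: subtree_size = 1 + 0
      Y: subtree_size = 1 + 0
  U: subtree_size = 1 + 0
Total subtree size of _0: 12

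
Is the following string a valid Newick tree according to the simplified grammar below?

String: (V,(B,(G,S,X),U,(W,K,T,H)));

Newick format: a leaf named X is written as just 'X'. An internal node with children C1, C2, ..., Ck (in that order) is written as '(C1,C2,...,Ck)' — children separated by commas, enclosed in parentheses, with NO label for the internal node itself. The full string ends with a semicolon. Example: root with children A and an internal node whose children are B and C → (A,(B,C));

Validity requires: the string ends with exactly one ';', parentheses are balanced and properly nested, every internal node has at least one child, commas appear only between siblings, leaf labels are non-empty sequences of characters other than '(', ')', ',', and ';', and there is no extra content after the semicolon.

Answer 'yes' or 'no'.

Input: (V,(B,(G,S,X),U,(W,K,T,H)));
Paren balance: 4 '(' vs 4 ')' OK
Ends with single ';': True
Full parse: OK
Valid: True

Answer: yes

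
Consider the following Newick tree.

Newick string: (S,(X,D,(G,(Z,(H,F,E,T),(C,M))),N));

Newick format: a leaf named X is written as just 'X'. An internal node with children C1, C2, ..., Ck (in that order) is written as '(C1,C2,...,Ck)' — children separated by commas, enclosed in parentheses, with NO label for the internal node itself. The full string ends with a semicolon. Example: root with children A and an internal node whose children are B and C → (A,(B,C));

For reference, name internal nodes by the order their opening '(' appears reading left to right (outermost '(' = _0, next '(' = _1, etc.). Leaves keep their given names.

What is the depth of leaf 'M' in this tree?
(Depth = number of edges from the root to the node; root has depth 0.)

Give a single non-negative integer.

Newick: (S,(X,D,(G,(Z,(H,F,E,T),(C,M))),N));
Naming internals by '(' encounter order: outermost '(' = _0, next = _1, ...
Query node: M
Path from root: _0 -> _1 -> _2 -> _3 -> _5 -> M
Depth of M: 5 (number of edges from root)

Answer: 5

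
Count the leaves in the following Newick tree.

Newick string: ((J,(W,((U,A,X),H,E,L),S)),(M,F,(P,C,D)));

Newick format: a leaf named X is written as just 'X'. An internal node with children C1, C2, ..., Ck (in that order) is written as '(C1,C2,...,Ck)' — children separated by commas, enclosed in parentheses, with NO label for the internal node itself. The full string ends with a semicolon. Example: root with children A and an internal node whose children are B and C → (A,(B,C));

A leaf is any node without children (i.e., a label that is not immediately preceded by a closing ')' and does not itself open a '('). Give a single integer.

Answer: 14

Derivation:
Newick: ((J,(W,((U,A,X),H,E,L),S)),(M,F,(P,C,D)));
Scan left-to-right; a leaf is any maximal label run not followed by '(':
  pos 2: leaf 'J' → count = 1
  pos 5: leaf 'W' → count = 2
  pos 9: leaf 'U' → count = 3
  pos 11: leaf 'A' → count = 4
  pos 13: leaf 'X' → count = 5
  pos 16: leaf 'H' → count = 6
  pos 18: leaf 'E' → count = 7
  pos 20: leaf 'L' → count = 8
  pos 23: leaf 'S' → count = 9
  pos 28: leaf 'M' → count = 10
  pos 30: leaf 'F' → count = 11
  pos 33: leaf 'P' → count = 12
  pos 35: leaf 'C' → count = 13
  pos 37: leaf 'D' → count = 14
Total leaves: 14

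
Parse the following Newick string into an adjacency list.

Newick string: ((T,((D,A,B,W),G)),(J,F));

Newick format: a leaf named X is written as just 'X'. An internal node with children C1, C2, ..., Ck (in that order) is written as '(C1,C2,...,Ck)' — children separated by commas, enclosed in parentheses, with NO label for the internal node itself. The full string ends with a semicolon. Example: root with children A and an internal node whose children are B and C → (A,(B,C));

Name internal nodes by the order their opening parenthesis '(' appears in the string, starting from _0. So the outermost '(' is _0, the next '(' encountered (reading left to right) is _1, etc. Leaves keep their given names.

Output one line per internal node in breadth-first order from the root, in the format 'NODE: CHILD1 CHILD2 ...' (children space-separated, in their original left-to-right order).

Input: ((T,((D,A,B,W),G)),(J,F));
Scanning left-to-right, naming '(' by encounter order:
  pos 0: '(' -> open internal node _0 (depth 1)
  pos 1: '(' -> open internal node _1 (depth 2)
  pos 4: '(' -> open internal node _2 (depth 3)
  pos 5: '(' -> open internal node _3 (depth 4)
  pos 13: ')' -> close internal node _3 (now at depth 3)
  pos 16: ')' -> close internal node _2 (now at depth 2)
  pos 17: ')' -> close internal node _1 (now at depth 1)
  pos 19: '(' -> open internal node _4 (depth 2)
  pos 23: ')' -> close internal node _4 (now at depth 1)
  pos 24: ')' -> close internal node _0 (now at depth 0)
Total internal nodes: 5
BFS adjacency from root:
  _0: _1 _4
  _1: T _2
  _4: J F
  _2: _3 G
  _3: D A B W

Answer: _0: _1 _4
_1: T _2
_4: J F
_2: _3 G
_3: D A B W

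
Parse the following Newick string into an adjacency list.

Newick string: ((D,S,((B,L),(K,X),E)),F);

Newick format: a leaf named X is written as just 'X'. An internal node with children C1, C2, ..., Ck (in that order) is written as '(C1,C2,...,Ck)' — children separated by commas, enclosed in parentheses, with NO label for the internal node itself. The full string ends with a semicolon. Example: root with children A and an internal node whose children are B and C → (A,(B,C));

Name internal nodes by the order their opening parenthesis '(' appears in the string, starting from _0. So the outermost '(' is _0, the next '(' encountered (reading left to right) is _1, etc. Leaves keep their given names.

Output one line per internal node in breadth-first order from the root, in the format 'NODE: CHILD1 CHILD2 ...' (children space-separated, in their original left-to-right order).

Answer: _0: _1 F
_1: D S _2
_2: _3 _4 E
_3: B L
_4: K X

Derivation:
Input: ((D,S,((B,L),(K,X),E)),F);
Scanning left-to-right, naming '(' by encounter order:
  pos 0: '(' -> open internal node _0 (depth 1)
  pos 1: '(' -> open internal node _1 (depth 2)
  pos 6: '(' -> open internal node _2 (depth 3)
  pos 7: '(' -> open internal node _3 (depth 4)
  pos 11: ')' -> close internal node _3 (now at depth 3)
  pos 13: '(' -> open internal node _4 (depth 4)
  pos 17: ')' -> close internal node _4 (now at depth 3)
  pos 20: ')' -> close internal node _2 (now at depth 2)
  pos 21: ')' -> close internal node _1 (now at depth 1)
  pos 24: ')' -> close internal node _0 (now at depth 0)
Total internal nodes: 5
BFS adjacency from root:
  _0: _1 F
  _1: D S _2
  _2: _3 _4 E
  _3: B L
  _4: K X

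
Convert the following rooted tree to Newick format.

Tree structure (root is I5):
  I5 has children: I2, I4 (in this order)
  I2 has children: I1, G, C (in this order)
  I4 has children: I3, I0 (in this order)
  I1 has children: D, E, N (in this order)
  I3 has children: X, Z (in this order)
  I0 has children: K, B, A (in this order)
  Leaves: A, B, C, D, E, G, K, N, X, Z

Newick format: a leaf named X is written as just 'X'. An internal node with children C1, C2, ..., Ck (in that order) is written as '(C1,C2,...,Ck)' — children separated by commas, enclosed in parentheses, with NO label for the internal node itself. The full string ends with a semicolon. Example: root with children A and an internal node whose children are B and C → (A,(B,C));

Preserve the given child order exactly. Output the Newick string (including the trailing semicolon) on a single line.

Answer: (((D,E,N),G,C),((X,Z),(K,B,A)));

Derivation:
internal I5 with children ['I2', 'I4']
  internal I2 with children ['I1', 'G', 'C']
    internal I1 with children ['D', 'E', 'N']
      leaf 'D' → 'D'
      leaf 'E' → 'E'
      leaf 'N' → 'N'
    → '(D,E,N)'
    leaf 'G' → 'G'
    leaf 'C' → 'C'
  → '((D,E,N),G,C)'
  internal I4 with children ['I3', 'I0']
    internal I3 with children ['X', 'Z']
      leaf 'X' → 'X'
      leaf 'Z' → 'Z'
    → '(X,Z)'
    internal I0 with children ['K', 'B', 'A']
      leaf 'K' → 'K'
      leaf 'B' → 'B'
      leaf 'A' → 'A'
    → '(K,B,A)'
  → '((X,Z),(K,B,A))'
→ '(((D,E,N),G,C),((X,Z),(K,B,A)))'
Final: (((D,E,N),G,C),((X,Z),(K,B,A)));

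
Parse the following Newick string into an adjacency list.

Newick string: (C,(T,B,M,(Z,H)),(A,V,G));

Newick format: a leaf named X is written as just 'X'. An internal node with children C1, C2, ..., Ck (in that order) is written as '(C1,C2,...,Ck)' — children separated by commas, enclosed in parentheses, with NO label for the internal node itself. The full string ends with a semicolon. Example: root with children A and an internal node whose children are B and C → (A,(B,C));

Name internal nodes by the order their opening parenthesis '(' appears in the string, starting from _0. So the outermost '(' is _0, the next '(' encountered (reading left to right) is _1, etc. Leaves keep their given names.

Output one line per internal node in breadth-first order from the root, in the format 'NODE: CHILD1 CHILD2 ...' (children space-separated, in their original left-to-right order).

Answer: _0: C _1 _3
_1: T B M _2
_3: A V G
_2: Z H

Derivation:
Input: (C,(T,B,M,(Z,H)),(A,V,G));
Scanning left-to-right, naming '(' by encounter order:
  pos 0: '(' -> open internal node _0 (depth 1)
  pos 3: '(' -> open internal node _1 (depth 2)
  pos 10: '(' -> open internal node _2 (depth 3)
  pos 14: ')' -> close internal node _2 (now at depth 2)
  pos 15: ')' -> close internal node _1 (now at depth 1)
  pos 17: '(' -> open internal node _3 (depth 2)
  pos 23: ')' -> close internal node _3 (now at depth 1)
  pos 24: ')' -> close internal node _0 (now at depth 0)
Total internal nodes: 4
BFS adjacency from root:
  _0: C _1 _3
  _1: T B M _2
  _3: A V G
  _2: Z H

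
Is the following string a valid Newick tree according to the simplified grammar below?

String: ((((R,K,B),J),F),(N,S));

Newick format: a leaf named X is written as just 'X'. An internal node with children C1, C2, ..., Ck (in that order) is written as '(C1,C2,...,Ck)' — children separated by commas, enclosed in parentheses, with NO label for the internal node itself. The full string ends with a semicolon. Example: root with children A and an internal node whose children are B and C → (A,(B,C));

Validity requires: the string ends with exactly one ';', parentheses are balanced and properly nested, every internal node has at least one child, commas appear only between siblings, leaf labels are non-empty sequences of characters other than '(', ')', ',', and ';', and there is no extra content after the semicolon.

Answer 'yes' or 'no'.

Input: ((((R,K,B),J),F),(N,S));
Paren balance: 5 '(' vs 5 ')' OK
Ends with single ';': True
Full parse: OK
Valid: True

Answer: yes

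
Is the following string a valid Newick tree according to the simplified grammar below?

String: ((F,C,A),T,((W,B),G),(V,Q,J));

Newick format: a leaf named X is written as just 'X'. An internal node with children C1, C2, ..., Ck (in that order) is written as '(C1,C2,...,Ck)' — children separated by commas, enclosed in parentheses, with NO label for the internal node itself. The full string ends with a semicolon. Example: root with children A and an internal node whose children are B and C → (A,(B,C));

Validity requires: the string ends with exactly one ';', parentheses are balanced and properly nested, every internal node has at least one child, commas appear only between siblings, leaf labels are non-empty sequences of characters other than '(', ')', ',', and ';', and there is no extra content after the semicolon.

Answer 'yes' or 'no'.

Answer: yes

Derivation:
Input: ((F,C,A),T,((W,B),G),(V,Q,J));
Paren balance: 5 '(' vs 5 ')' OK
Ends with single ';': True
Full parse: OK
Valid: True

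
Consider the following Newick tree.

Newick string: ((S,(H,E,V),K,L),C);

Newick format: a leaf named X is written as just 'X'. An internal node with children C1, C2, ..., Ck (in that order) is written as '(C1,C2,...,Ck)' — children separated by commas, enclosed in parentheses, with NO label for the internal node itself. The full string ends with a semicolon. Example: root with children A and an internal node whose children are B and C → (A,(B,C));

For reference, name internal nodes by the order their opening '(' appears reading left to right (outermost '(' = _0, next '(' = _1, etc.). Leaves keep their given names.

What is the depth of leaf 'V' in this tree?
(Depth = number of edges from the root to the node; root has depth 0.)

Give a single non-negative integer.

Newick: ((S,(H,E,V),K,L),C);
Naming internals by '(' encounter order: outermost '(' = _0, next = _1, ...
Query node: V
Path from root: _0 -> _1 -> _2 -> V
Depth of V: 3 (number of edges from root)

Answer: 3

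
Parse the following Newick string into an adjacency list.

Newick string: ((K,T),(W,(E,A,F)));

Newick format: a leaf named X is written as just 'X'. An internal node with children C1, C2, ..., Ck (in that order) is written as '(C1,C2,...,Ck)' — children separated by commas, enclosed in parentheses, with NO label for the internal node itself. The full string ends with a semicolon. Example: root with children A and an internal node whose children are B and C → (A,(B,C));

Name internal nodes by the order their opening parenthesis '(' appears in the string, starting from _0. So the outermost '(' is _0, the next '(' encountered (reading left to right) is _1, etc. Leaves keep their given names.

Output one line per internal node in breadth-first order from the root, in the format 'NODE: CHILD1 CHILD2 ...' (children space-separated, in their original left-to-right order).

Answer: _0: _1 _2
_1: K T
_2: W _3
_3: E A F

Derivation:
Input: ((K,T),(W,(E,A,F)));
Scanning left-to-right, naming '(' by encounter order:
  pos 0: '(' -> open internal node _0 (depth 1)
  pos 1: '(' -> open internal node _1 (depth 2)
  pos 5: ')' -> close internal node _1 (now at depth 1)
  pos 7: '(' -> open internal node _2 (depth 2)
  pos 10: '(' -> open internal node _3 (depth 3)
  pos 16: ')' -> close internal node _3 (now at depth 2)
  pos 17: ')' -> close internal node _2 (now at depth 1)
  pos 18: ')' -> close internal node _0 (now at depth 0)
Total internal nodes: 4
BFS adjacency from root:
  _0: _1 _2
  _1: K T
  _2: W _3
  _3: E A F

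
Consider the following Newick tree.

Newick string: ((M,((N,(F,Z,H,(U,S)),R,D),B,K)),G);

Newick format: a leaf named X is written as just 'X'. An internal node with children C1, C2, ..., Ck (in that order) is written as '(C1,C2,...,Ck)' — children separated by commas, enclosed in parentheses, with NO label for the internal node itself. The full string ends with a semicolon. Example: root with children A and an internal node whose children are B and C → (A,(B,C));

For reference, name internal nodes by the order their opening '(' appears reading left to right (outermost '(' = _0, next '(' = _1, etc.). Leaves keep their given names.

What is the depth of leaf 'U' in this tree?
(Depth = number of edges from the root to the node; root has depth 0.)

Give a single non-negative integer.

Newick: ((M,((N,(F,Z,H,(U,S)),R,D),B,K)),G);
Naming internals by '(' encounter order: outermost '(' = _0, next = _1, ...
Query node: U
Path from root: _0 -> _1 -> _2 -> _3 -> _4 -> _5 -> U
Depth of U: 6 (number of edges from root)

Answer: 6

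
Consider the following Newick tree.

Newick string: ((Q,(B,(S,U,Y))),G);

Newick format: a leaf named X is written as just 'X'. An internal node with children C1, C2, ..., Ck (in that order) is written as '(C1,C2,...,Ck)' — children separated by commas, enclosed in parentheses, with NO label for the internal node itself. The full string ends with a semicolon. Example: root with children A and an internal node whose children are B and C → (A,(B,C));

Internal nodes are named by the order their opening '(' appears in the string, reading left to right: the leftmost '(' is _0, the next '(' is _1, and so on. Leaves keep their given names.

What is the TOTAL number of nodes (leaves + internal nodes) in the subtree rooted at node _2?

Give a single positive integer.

Answer: 6

Derivation:
Newick: ((Q,(B,(S,U,Y))),G);
Locate _2: it is the '(' at position 4 (the 3rd '(' reading left to right).
Query: subtree rooted at _2
_2: subtree_size = 1 + 5
  B: subtree_size = 1 + 0
  _3: subtree_size = 1 + 3
    S: subtree_size = 1 + 0
    U: subtree_size = 1 + 0
    Y: subtree_size = 1 + 0
Total subtree size of _2: 6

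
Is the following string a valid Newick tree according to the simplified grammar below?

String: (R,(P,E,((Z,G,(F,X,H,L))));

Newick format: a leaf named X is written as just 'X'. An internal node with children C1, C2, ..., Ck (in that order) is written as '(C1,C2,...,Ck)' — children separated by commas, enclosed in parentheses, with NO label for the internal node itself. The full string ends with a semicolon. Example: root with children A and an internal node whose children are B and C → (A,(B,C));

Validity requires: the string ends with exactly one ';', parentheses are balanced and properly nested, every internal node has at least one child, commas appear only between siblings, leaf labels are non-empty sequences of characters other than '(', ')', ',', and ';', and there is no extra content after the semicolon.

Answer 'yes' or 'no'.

Input: (R,(P,E,((Z,G,(F,X,H,L))));
Paren balance: 5 '(' vs 4 ')' MISMATCH
Ends with single ';': True
Full parse: FAILS (expected , or ) at pos 26)
Valid: False

Answer: no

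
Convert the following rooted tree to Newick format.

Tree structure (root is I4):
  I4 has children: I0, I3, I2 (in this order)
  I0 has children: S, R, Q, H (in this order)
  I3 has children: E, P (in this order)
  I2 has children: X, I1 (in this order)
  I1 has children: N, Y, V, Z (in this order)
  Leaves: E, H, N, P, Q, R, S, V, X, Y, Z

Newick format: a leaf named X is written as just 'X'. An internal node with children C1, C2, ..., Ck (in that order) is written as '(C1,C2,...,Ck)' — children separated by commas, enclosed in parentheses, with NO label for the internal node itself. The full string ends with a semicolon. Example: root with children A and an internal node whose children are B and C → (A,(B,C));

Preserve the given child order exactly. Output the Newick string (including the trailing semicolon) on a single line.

Answer: ((S,R,Q,H),(E,P),(X,(N,Y,V,Z)));

Derivation:
internal I4 with children ['I0', 'I3', 'I2']
  internal I0 with children ['S', 'R', 'Q', 'H']
    leaf 'S' → 'S'
    leaf 'R' → 'R'
    leaf 'Q' → 'Q'
    leaf 'H' → 'H'
  → '(S,R,Q,H)'
  internal I3 with children ['E', 'P']
    leaf 'E' → 'E'
    leaf 'P' → 'P'
  → '(E,P)'
  internal I2 with children ['X', 'I1']
    leaf 'X' → 'X'
    internal I1 with children ['N', 'Y', 'V', 'Z']
      leaf 'N' → 'N'
      leaf 'Y' → 'Y'
      leaf 'V' → 'V'
      leaf 'Z' → 'Z'
    → '(N,Y,V,Z)'
  → '(X,(N,Y,V,Z))'
→ '((S,R,Q,H),(E,P),(X,(N,Y,V,Z)))'
Final: ((S,R,Q,H),(E,P),(X,(N,Y,V,Z)));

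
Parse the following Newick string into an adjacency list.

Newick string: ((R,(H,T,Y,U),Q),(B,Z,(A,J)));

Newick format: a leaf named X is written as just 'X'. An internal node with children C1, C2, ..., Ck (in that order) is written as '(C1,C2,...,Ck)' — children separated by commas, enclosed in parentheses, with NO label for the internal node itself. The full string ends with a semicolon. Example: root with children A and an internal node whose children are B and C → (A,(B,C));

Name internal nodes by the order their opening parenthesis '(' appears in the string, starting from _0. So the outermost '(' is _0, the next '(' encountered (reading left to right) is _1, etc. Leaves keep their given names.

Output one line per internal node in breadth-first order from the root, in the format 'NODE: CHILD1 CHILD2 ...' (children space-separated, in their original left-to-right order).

Answer: _0: _1 _3
_1: R _2 Q
_3: B Z _4
_2: H T Y U
_4: A J

Derivation:
Input: ((R,(H,T,Y,U),Q),(B,Z,(A,J)));
Scanning left-to-right, naming '(' by encounter order:
  pos 0: '(' -> open internal node _0 (depth 1)
  pos 1: '(' -> open internal node _1 (depth 2)
  pos 4: '(' -> open internal node _2 (depth 3)
  pos 12: ')' -> close internal node _2 (now at depth 2)
  pos 15: ')' -> close internal node _1 (now at depth 1)
  pos 17: '(' -> open internal node _3 (depth 2)
  pos 22: '(' -> open internal node _4 (depth 3)
  pos 26: ')' -> close internal node _4 (now at depth 2)
  pos 27: ')' -> close internal node _3 (now at depth 1)
  pos 28: ')' -> close internal node _0 (now at depth 0)
Total internal nodes: 5
BFS adjacency from root:
  _0: _1 _3
  _1: R _2 Q
  _3: B Z _4
  _2: H T Y U
  _4: A J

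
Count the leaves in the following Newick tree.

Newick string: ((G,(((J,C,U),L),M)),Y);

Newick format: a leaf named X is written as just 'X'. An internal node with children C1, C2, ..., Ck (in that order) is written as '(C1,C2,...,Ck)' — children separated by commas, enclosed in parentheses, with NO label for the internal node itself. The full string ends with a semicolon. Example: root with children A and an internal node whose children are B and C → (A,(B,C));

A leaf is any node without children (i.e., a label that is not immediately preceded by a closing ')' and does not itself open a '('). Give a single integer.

Answer: 7

Derivation:
Newick: ((G,(((J,C,U),L),M)),Y);
Scan left-to-right; a leaf is any maximal label run not followed by '(':
  pos 2: leaf 'G' → count = 1
  pos 7: leaf 'J' → count = 2
  pos 9: leaf 'C' → count = 3
  pos 11: leaf 'U' → count = 4
  pos 14: leaf 'L' → count = 5
  pos 17: leaf 'M' → count = 6
  pos 21: leaf 'Y' → count = 7
Total leaves: 7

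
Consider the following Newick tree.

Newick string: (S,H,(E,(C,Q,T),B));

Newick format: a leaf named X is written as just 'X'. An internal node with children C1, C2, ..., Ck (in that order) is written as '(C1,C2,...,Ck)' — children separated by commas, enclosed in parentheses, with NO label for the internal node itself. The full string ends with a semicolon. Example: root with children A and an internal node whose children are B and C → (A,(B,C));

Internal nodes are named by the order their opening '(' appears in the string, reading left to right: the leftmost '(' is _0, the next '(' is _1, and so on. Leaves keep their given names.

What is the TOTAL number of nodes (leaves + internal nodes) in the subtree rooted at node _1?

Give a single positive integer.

Answer: 7

Derivation:
Newick: (S,H,(E,(C,Q,T),B));
Locate _1: it is the '(' at position 5 (the 2nd '(' reading left to right).
Query: subtree rooted at _1
_1: subtree_size = 1 + 6
  E: subtree_size = 1 + 0
  _2: subtree_size = 1 + 3
    C: subtree_size = 1 + 0
    Q: subtree_size = 1 + 0
    T: subtree_size = 1 + 0
  B: subtree_size = 1 + 0
Total subtree size of _1: 7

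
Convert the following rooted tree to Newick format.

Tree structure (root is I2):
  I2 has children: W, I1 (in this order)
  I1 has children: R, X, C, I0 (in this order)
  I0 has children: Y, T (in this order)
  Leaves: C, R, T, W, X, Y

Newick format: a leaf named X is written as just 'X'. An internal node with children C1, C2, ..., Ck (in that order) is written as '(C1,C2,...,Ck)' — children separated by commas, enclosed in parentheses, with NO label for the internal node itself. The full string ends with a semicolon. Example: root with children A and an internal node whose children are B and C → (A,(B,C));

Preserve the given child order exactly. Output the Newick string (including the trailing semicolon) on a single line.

internal I2 with children ['W', 'I1']
  leaf 'W' → 'W'
  internal I1 with children ['R', 'X', 'C', 'I0']
    leaf 'R' → 'R'
    leaf 'X' → 'X'
    leaf 'C' → 'C'
    internal I0 with children ['Y', 'T']
      leaf 'Y' → 'Y'
      leaf 'T' → 'T'
    → '(Y,T)'
  → '(R,X,C,(Y,T))'
→ '(W,(R,X,C,(Y,T)))'
Final: (W,(R,X,C,(Y,T)));

Answer: (W,(R,X,C,(Y,T)));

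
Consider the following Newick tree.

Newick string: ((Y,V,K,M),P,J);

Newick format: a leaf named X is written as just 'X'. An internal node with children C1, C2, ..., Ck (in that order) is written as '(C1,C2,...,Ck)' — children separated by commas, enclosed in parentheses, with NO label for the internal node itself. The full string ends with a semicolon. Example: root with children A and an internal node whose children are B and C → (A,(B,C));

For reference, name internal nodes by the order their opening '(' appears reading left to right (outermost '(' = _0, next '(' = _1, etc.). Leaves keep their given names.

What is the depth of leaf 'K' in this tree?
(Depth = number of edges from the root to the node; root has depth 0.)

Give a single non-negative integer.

Newick: ((Y,V,K,M),P,J);
Naming internals by '(' encounter order: outermost '(' = _0, next = _1, ...
Query node: K
Path from root: _0 -> _1 -> K
Depth of K: 2 (number of edges from root)

Answer: 2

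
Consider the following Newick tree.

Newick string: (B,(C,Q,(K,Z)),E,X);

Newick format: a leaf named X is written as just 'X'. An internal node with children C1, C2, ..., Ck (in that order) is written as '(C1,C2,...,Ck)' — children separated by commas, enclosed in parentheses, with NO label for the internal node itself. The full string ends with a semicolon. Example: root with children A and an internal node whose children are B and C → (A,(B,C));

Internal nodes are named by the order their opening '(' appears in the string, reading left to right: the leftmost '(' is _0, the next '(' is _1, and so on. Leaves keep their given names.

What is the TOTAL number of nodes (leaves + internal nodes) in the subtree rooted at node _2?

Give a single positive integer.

Answer: 3

Derivation:
Newick: (B,(C,Q,(K,Z)),E,X);
Locate _2: it is the '(' at position 8 (the 3rd '(' reading left to right).
Query: subtree rooted at _2
_2: subtree_size = 1 + 2
  K: subtree_size = 1 + 0
  Z: subtree_size = 1 + 0
Total subtree size of _2: 3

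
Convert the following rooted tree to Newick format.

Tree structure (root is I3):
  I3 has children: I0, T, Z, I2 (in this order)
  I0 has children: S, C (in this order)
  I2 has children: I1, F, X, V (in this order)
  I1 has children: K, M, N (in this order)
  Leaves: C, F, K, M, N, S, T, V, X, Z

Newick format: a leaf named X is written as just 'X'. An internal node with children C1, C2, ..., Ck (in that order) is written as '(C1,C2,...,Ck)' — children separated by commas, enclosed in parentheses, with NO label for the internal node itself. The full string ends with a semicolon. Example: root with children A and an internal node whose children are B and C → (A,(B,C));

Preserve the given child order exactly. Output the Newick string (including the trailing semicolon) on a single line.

internal I3 with children ['I0', 'T', 'Z', 'I2']
  internal I0 with children ['S', 'C']
    leaf 'S' → 'S'
    leaf 'C' → 'C'
  → '(S,C)'
  leaf 'T' → 'T'
  leaf 'Z' → 'Z'
  internal I2 with children ['I1', 'F', 'X', 'V']
    internal I1 with children ['K', 'M', 'N']
      leaf 'K' → 'K'
      leaf 'M' → 'M'
      leaf 'N' → 'N'
    → '(K,M,N)'
    leaf 'F' → 'F'
    leaf 'X' → 'X'
    leaf 'V' → 'V'
  → '((K,M,N),F,X,V)'
→ '((S,C),T,Z,((K,M,N),F,X,V))'
Final: ((S,C),T,Z,((K,M,N),F,X,V));

Answer: ((S,C),T,Z,((K,M,N),F,X,V));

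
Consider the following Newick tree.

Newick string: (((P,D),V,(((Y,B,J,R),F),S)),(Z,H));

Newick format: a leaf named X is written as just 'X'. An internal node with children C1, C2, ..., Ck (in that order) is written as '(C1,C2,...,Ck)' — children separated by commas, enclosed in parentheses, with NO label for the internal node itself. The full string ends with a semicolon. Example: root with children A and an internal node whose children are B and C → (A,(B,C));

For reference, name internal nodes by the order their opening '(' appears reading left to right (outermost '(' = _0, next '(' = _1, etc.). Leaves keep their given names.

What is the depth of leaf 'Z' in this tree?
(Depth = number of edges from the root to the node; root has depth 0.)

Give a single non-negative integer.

Newick: (((P,D),V,(((Y,B,J,R),F),S)),(Z,H));
Naming internals by '(' encounter order: outermost '(' = _0, next = _1, ...
Query node: Z
Path from root: _0 -> _6 -> Z
Depth of Z: 2 (number of edges from root)

Answer: 2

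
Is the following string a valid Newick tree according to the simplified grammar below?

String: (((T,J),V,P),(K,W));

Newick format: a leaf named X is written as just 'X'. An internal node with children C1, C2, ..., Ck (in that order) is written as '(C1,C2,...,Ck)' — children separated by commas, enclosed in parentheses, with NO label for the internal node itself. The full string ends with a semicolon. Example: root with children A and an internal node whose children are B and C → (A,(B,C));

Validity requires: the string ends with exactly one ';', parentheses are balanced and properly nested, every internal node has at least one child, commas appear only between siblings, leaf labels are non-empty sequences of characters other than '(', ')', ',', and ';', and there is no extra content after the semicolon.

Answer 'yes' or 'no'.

Answer: yes

Derivation:
Input: (((T,J),V,P),(K,W));
Paren balance: 4 '(' vs 4 ')' OK
Ends with single ';': True
Full parse: OK
Valid: True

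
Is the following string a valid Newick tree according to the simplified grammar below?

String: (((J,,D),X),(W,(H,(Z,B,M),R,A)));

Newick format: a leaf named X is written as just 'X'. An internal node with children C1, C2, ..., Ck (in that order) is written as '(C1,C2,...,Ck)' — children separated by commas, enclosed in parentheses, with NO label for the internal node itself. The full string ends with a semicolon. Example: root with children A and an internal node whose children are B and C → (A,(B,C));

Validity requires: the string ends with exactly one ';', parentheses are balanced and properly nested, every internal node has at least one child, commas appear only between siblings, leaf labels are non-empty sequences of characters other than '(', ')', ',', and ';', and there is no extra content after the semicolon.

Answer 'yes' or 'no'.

Answer: no

Derivation:
Input: (((J,,D),X),(W,(H,(Z,B,M),R,A)));
Paren balance: 6 '(' vs 6 ')' OK
Ends with single ';': True
Full parse: FAILS (empty leaf label at pos 5)
Valid: False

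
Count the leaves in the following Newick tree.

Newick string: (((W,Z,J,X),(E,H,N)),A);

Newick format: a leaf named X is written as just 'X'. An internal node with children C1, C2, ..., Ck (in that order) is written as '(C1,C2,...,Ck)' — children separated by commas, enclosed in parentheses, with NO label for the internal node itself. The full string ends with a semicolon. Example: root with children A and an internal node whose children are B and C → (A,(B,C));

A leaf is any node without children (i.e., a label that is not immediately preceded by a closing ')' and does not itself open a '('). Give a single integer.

Answer: 8

Derivation:
Newick: (((W,Z,J,X),(E,H,N)),A);
Scan left-to-right; a leaf is any maximal label run not followed by '(':
  pos 3: leaf 'W' → count = 1
  pos 5: leaf 'Z' → count = 2
  pos 7: leaf 'J' → count = 3
  pos 9: leaf 'X' → count = 4
  pos 13: leaf 'E' → count = 5
  pos 15: leaf 'H' → count = 6
  pos 17: leaf 'N' → count = 7
  pos 21: leaf 'A' → count = 8
Total leaves: 8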